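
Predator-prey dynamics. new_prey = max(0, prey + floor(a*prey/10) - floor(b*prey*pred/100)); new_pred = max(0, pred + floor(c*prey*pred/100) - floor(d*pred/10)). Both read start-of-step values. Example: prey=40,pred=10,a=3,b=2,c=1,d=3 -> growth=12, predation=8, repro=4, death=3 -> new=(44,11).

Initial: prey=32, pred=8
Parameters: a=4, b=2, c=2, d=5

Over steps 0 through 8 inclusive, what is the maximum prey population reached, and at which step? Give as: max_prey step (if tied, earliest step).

Step 1: prey: 32+12-5=39; pred: 8+5-4=9
Step 2: prey: 39+15-7=47; pred: 9+7-4=12
Step 3: prey: 47+18-11=54; pred: 12+11-6=17
Step 4: prey: 54+21-18=57; pred: 17+18-8=27
Step 5: prey: 57+22-30=49; pred: 27+30-13=44
Step 6: prey: 49+19-43=25; pred: 44+43-22=65
Step 7: prey: 25+10-32=3; pred: 65+32-32=65
Step 8: prey: 3+1-3=1; pred: 65+3-32=36
Max prey = 57 at step 4

Answer: 57 4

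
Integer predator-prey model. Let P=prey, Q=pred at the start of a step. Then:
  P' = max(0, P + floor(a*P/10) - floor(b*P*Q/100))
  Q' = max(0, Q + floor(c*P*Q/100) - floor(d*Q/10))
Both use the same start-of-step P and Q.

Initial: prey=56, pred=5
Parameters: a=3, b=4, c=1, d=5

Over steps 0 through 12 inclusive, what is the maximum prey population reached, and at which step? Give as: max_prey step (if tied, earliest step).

Answer: 73 4

Derivation:
Step 1: prey: 56+16-11=61; pred: 5+2-2=5
Step 2: prey: 61+18-12=67; pred: 5+3-2=6
Step 3: prey: 67+20-16=71; pred: 6+4-3=7
Step 4: prey: 71+21-19=73; pred: 7+4-3=8
Step 5: prey: 73+21-23=71; pred: 8+5-4=9
Step 6: prey: 71+21-25=67; pred: 9+6-4=11
Step 7: prey: 67+20-29=58; pred: 11+7-5=13
Step 8: prey: 58+17-30=45; pred: 13+7-6=14
Step 9: prey: 45+13-25=33; pred: 14+6-7=13
Step 10: prey: 33+9-17=25; pred: 13+4-6=11
Step 11: prey: 25+7-11=21; pred: 11+2-5=8
Step 12: prey: 21+6-6=21; pred: 8+1-4=5
Max prey = 73 at step 4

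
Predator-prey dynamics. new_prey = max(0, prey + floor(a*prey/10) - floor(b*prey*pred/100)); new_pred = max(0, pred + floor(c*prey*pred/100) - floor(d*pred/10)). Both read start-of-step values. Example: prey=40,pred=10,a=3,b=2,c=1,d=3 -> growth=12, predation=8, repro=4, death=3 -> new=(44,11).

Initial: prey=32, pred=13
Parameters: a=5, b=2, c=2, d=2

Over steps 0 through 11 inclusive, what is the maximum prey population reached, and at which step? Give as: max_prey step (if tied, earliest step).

Step 1: prey: 32+16-8=40; pred: 13+8-2=19
Step 2: prey: 40+20-15=45; pred: 19+15-3=31
Step 3: prey: 45+22-27=40; pred: 31+27-6=52
Step 4: prey: 40+20-41=19; pred: 52+41-10=83
Step 5: prey: 19+9-31=0; pred: 83+31-16=98
Step 6: prey: 0+0-0=0; pred: 98+0-19=79
Step 7: prey: 0+0-0=0; pred: 79+0-15=64
Step 8: prey: 0+0-0=0; pred: 64+0-12=52
Step 9: prey: 0+0-0=0; pred: 52+0-10=42
Step 10: prey: 0+0-0=0; pred: 42+0-8=34
Step 11: prey: 0+0-0=0; pred: 34+0-6=28
Max prey = 45 at step 2

Answer: 45 2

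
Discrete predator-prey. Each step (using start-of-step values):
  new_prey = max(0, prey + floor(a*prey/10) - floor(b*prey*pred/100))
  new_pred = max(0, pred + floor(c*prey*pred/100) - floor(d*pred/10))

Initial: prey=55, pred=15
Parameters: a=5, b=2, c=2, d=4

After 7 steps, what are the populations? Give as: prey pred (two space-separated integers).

Step 1: prey: 55+27-16=66; pred: 15+16-6=25
Step 2: prey: 66+33-33=66; pred: 25+33-10=48
Step 3: prey: 66+33-63=36; pred: 48+63-19=92
Step 4: prey: 36+18-66=0; pred: 92+66-36=122
Step 5: prey: 0+0-0=0; pred: 122+0-48=74
Step 6: prey: 0+0-0=0; pred: 74+0-29=45
Step 7: prey: 0+0-0=0; pred: 45+0-18=27

Answer: 0 27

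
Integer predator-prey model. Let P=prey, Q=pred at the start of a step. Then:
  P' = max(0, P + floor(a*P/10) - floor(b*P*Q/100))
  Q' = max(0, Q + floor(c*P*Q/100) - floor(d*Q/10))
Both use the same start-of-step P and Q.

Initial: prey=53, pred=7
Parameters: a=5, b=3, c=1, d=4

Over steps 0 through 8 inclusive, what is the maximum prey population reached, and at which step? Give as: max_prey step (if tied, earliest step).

Answer: 113 4

Derivation:
Step 1: prey: 53+26-11=68; pred: 7+3-2=8
Step 2: prey: 68+34-16=86; pred: 8+5-3=10
Step 3: prey: 86+43-25=104; pred: 10+8-4=14
Step 4: prey: 104+52-43=113; pred: 14+14-5=23
Step 5: prey: 113+56-77=92; pred: 23+25-9=39
Step 6: prey: 92+46-107=31; pred: 39+35-15=59
Step 7: prey: 31+15-54=0; pred: 59+18-23=54
Step 8: prey: 0+0-0=0; pred: 54+0-21=33
Max prey = 113 at step 4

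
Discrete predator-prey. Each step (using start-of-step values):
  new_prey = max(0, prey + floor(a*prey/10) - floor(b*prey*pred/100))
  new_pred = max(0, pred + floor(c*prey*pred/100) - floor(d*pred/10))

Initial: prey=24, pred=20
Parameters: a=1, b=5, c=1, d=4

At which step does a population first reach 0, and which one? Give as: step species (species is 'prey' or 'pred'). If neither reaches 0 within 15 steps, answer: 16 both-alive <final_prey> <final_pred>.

Step 1: prey: 24+2-24=2; pred: 20+4-8=16
Step 2: prey: 2+0-1=1; pred: 16+0-6=10
Step 3: prey: 1+0-0=1; pred: 10+0-4=6
Step 4: prey: 1+0-0=1; pred: 6+0-2=4
Step 5: prey: 1+0-0=1; pred: 4+0-1=3
Step 6: prey: 1+0-0=1; pred: 3+0-1=2
Step 7: prey: 1+0-0=1; pred: 2+0-0=2
Steps 8-15: state stable at prey=1, pred=2 (no change)
No extinction within 15 steps

Answer: 16 both-alive 1 2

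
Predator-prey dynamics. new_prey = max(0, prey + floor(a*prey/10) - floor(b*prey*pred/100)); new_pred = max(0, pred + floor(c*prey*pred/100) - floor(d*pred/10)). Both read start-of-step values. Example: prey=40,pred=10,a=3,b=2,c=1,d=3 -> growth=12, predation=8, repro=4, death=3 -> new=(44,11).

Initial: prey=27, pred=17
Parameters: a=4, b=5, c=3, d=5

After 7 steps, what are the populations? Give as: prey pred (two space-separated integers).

Answer: 1 1

Derivation:
Step 1: prey: 27+10-22=15; pred: 17+13-8=22
Step 2: prey: 15+6-16=5; pred: 22+9-11=20
Step 3: prey: 5+2-5=2; pred: 20+3-10=13
Step 4: prey: 2+0-1=1; pred: 13+0-6=7
Step 5: prey: 1+0-0=1; pred: 7+0-3=4
Step 6: prey: 1+0-0=1; pred: 4+0-2=2
Step 7: prey: 1+0-0=1; pred: 2+0-1=1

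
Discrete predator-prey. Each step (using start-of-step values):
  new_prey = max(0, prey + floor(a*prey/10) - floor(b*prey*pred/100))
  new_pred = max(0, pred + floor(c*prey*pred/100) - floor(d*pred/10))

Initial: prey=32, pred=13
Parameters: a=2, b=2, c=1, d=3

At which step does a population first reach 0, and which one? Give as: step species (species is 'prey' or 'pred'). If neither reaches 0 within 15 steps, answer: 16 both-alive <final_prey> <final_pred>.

Step 1: prey: 32+6-8=30; pred: 13+4-3=14
Step 2: prey: 30+6-8=28; pred: 14+4-4=14
Step 3: prey: 28+5-7=26; pred: 14+3-4=13
Step 4: prey: 26+5-6=25; pred: 13+3-3=13
Step 5: prey: 25+5-6=24; pred: 13+3-3=13
Step 6: prey: 24+4-6=22; pred: 13+3-3=13
Step 7: prey: 22+4-5=21; pred: 13+2-3=12
Step 8: prey: 21+4-5=20; pred: 12+2-3=11
Step 9: prey: 20+4-4=20; pred: 11+2-3=10
Step 10: prey: 20+4-4=20; pred: 10+2-3=9
Step 11: prey: 20+4-3=21; pred: 9+1-2=8
Step 12: prey: 21+4-3=22; pred: 8+1-2=7
Step 13: prey: 22+4-3=23; pred: 7+1-2=6
Step 14: prey: 23+4-2=25; pred: 6+1-1=6
Step 15: prey: 25+5-3=27; pred: 6+1-1=6
No extinction within 15 steps

Answer: 16 both-alive 27 6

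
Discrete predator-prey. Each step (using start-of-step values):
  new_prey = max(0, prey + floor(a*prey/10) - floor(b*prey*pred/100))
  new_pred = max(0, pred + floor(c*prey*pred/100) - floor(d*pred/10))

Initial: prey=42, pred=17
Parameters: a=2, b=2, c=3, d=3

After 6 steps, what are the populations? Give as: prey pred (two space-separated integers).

Answer: 0 28

Derivation:
Step 1: prey: 42+8-14=36; pred: 17+21-5=33
Step 2: prey: 36+7-23=20; pred: 33+35-9=59
Step 3: prey: 20+4-23=1; pred: 59+35-17=77
Step 4: prey: 1+0-1=0; pred: 77+2-23=56
Step 5: prey: 0+0-0=0; pred: 56+0-16=40
Step 6: prey: 0+0-0=0; pred: 40+0-12=28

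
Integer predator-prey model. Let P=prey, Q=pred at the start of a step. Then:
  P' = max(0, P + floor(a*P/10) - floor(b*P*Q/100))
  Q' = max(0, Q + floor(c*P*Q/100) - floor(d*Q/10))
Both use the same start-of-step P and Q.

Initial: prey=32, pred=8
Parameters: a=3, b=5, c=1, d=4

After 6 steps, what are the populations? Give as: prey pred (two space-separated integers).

Answer: 30 4

Derivation:
Step 1: prey: 32+9-12=29; pred: 8+2-3=7
Step 2: prey: 29+8-10=27; pred: 7+2-2=7
Step 3: prey: 27+8-9=26; pred: 7+1-2=6
Step 4: prey: 26+7-7=26; pred: 6+1-2=5
Step 5: prey: 26+7-6=27; pred: 5+1-2=4
Step 6: prey: 27+8-5=30; pred: 4+1-1=4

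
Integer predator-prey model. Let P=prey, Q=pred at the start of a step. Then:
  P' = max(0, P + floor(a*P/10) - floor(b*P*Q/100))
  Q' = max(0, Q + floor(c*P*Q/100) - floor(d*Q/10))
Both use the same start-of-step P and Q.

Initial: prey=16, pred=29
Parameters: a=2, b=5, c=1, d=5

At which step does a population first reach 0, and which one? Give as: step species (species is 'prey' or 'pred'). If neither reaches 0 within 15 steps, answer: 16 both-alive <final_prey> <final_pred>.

Answer: 1 prey

Derivation:
Step 1: prey: 16+3-23=0; pred: 29+4-14=19
First extinction: prey at step 1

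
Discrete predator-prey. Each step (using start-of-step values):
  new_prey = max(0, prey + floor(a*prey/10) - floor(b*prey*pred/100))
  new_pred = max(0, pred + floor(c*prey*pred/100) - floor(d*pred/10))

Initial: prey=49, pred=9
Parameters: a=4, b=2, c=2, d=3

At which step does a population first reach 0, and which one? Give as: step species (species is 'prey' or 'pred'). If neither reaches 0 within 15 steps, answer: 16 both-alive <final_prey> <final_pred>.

Answer: 5 prey

Derivation:
Step 1: prey: 49+19-8=60; pred: 9+8-2=15
Step 2: prey: 60+24-18=66; pred: 15+18-4=29
Step 3: prey: 66+26-38=54; pred: 29+38-8=59
Step 4: prey: 54+21-63=12; pred: 59+63-17=105
Step 5: prey: 12+4-25=0; pred: 105+25-31=99
First extinction: prey at step 5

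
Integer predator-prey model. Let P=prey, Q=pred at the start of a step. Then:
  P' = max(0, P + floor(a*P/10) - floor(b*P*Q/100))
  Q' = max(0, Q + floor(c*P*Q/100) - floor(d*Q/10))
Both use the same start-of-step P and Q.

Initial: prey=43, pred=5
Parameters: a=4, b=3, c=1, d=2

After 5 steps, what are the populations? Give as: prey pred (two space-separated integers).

Step 1: prey: 43+17-6=54; pred: 5+2-1=6
Step 2: prey: 54+21-9=66; pred: 6+3-1=8
Step 3: prey: 66+26-15=77; pred: 8+5-1=12
Step 4: prey: 77+30-27=80; pred: 12+9-2=19
Step 5: prey: 80+32-45=67; pred: 19+15-3=31

Answer: 67 31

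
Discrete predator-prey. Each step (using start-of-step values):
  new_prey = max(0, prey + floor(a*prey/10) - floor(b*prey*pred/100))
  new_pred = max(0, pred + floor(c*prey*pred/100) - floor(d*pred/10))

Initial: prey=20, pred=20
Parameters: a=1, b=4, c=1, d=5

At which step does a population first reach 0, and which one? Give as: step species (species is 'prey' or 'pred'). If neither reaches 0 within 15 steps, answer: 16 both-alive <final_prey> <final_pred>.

Step 1: prey: 20+2-16=6; pred: 20+4-10=14
Step 2: prey: 6+0-3=3; pred: 14+0-7=7
Step 3: prey: 3+0-0=3; pred: 7+0-3=4
Step 4: prey: 3+0-0=3; pred: 4+0-2=2
Step 5: prey: 3+0-0=3; pred: 2+0-1=1
Step 6: prey: 3+0-0=3; pred: 1+0-0=1
Steps 7-15: state stable at prey=3, pred=1 (no change)
No extinction within 15 steps

Answer: 16 both-alive 3 1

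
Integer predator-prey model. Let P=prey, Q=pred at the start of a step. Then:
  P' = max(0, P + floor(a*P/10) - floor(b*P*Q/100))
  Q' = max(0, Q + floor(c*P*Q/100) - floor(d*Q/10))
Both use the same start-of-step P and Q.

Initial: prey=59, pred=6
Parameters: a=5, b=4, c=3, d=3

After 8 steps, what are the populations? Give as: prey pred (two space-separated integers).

Step 1: prey: 59+29-14=74; pred: 6+10-1=15
Step 2: prey: 74+37-44=67; pred: 15+33-4=44
Step 3: prey: 67+33-117=0; pred: 44+88-13=119
Step 4: prey: 0+0-0=0; pred: 119+0-35=84
Step 5: prey: 0+0-0=0; pred: 84+0-25=59
Step 6: prey: 0+0-0=0; pred: 59+0-17=42
Step 7: prey: 0+0-0=0; pred: 42+0-12=30
Step 8: prey: 0+0-0=0; pred: 30+0-9=21

Answer: 0 21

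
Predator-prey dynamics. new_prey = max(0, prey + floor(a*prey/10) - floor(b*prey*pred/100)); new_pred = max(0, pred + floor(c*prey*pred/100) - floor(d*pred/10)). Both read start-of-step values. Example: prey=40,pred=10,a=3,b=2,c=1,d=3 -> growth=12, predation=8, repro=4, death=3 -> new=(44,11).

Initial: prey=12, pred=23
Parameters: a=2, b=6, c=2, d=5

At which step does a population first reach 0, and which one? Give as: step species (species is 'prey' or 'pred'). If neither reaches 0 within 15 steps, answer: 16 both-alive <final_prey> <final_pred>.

Step 1: prey: 12+2-16=0; pred: 23+5-11=17
First extinction: prey at step 1

Answer: 1 prey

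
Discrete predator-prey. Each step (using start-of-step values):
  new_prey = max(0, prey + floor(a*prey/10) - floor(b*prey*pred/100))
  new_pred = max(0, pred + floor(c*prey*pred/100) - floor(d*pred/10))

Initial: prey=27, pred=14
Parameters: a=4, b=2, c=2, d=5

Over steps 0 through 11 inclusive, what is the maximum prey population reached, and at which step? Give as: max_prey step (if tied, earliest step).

Answer: 38 4

Derivation:
Step 1: prey: 27+10-7=30; pred: 14+7-7=14
Step 2: prey: 30+12-8=34; pred: 14+8-7=15
Step 3: prey: 34+13-10=37; pred: 15+10-7=18
Step 4: prey: 37+14-13=38; pred: 18+13-9=22
Step 5: prey: 38+15-16=37; pred: 22+16-11=27
Step 6: prey: 37+14-19=32; pred: 27+19-13=33
Step 7: prey: 32+12-21=23; pred: 33+21-16=38
Step 8: prey: 23+9-17=15; pred: 38+17-19=36
Step 9: prey: 15+6-10=11; pred: 36+10-18=28
Step 10: prey: 11+4-6=9; pred: 28+6-14=20
Step 11: prey: 9+3-3=9; pred: 20+3-10=13
Max prey = 38 at step 4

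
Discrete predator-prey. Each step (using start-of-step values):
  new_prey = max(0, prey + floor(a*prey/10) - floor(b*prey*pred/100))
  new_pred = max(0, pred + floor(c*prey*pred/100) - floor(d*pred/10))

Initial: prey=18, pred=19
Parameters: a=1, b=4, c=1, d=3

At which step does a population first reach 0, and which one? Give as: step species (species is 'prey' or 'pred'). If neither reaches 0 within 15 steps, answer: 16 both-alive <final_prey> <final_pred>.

Step 1: prey: 18+1-13=6; pred: 19+3-5=17
Step 2: prey: 6+0-4=2; pred: 17+1-5=13
Step 3: prey: 2+0-1=1; pred: 13+0-3=10
Step 4: prey: 1+0-0=1; pred: 10+0-3=7
Step 5: prey: 1+0-0=1; pred: 7+0-2=5
Step 6: prey: 1+0-0=1; pred: 5+0-1=4
Step 7: prey: 1+0-0=1; pred: 4+0-1=3
Step 8: prey: 1+0-0=1; pred: 3+0-0=3
Steps 9-15: state stable at prey=1, pred=3 (no change)
No extinction within 15 steps

Answer: 16 both-alive 1 3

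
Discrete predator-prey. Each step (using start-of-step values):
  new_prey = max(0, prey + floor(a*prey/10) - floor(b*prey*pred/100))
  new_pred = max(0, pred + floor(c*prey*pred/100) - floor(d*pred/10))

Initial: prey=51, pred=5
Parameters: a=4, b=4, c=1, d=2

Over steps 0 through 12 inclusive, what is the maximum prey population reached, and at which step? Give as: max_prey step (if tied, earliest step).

Step 1: prey: 51+20-10=61; pred: 5+2-1=6
Step 2: prey: 61+24-14=71; pred: 6+3-1=8
Step 3: prey: 71+28-22=77; pred: 8+5-1=12
Step 4: prey: 77+30-36=71; pred: 12+9-2=19
Step 5: prey: 71+28-53=46; pred: 19+13-3=29
Step 6: prey: 46+18-53=11; pred: 29+13-5=37
Step 7: prey: 11+4-16=0; pred: 37+4-7=34
Step 8: prey: 0+0-0=0; pred: 34+0-6=28
Step 9: prey: 0+0-0=0; pred: 28+0-5=23
Step 10: prey: 0+0-0=0; pred: 23+0-4=19
Step 11: prey: 0+0-0=0; pred: 19+0-3=16
Step 12: prey: 0+0-0=0; pred: 16+0-3=13
Max prey = 77 at step 3

Answer: 77 3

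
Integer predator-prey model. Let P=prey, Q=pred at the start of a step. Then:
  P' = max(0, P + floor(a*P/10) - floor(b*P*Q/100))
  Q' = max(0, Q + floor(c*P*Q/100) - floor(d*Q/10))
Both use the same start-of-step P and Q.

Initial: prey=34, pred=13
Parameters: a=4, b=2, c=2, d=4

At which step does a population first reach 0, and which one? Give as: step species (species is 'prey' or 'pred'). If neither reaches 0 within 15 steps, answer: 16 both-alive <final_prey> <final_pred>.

Answer: 16 both-alive 1 2

Derivation:
Step 1: prey: 34+13-8=39; pred: 13+8-5=16
Step 2: prey: 39+15-12=42; pred: 16+12-6=22
Step 3: prey: 42+16-18=40; pred: 22+18-8=32
Step 4: prey: 40+16-25=31; pred: 32+25-12=45
Step 5: prey: 31+12-27=16; pred: 45+27-18=54
Step 6: prey: 16+6-17=5; pred: 54+17-21=50
Step 7: prey: 5+2-5=2; pred: 50+5-20=35
Step 8: prey: 2+0-1=1; pred: 35+1-14=22
Step 9: prey: 1+0-0=1; pred: 22+0-8=14
Step 10: prey: 1+0-0=1; pred: 14+0-5=9
Step 11: prey: 1+0-0=1; pred: 9+0-3=6
Step 12: prey: 1+0-0=1; pred: 6+0-2=4
Step 13: prey: 1+0-0=1; pred: 4+0-1=3
Step 14: prey: 1+0-0=1; pred: 3+0-1=2
Step 15: prey: 1+0-0=1; pred: 2+0-0=2
No extinction within 15 steps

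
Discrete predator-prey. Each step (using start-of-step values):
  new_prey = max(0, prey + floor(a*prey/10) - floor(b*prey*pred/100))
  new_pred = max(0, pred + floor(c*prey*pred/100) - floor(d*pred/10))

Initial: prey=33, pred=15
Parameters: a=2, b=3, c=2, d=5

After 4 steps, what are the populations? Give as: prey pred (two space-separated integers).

Step 1: prey: 33+6-14=25; pred: 15+9-7=17
Step 2: prey: 25+5-12=18; pred: 17+8-8=17
Step 3: prey: 18+3-9=12; pred: 17+6-8=15
Step 4: prey: 12+2-5=9; pred: 15+3-7=11

Answer: 9 11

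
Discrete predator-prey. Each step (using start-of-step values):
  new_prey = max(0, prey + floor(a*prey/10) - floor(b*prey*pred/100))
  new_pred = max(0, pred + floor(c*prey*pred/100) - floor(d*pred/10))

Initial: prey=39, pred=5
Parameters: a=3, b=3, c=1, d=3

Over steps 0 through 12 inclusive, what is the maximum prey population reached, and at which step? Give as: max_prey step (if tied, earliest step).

Step 1: prey: 39+11-5=45; pred: 5+1-1=5
Step 2: prey: 45+13-6=52; pred: 5+2-1=6
Step 3: prey: 52+15-9=58; pred: 6+3-1=8
Step 4: prey: 58+17-13=62; pred: 8+4-2=10
Step 5: prey: 62+18-18=62; pred: 10+6-3=13
Step 6: prey: 62+18-24=56; pred: 13+8-3=18
Step 7: prey: 56+16-30=42; pred: 18+10-5=23
Step 8: prey: 42+12-28=26; pred: 23+9-6=26
Step 9: prey: 26+7-20=13; pred: 26+6-7=25
Step 10: prey: 13+3-9=7; pred: 25+3-7=21
Step 11: prey: 7+2-4=5; pred: 21+1-6=16
Step 12: prey: 5+1-2=4; pred: 16+0-4=12
Max prey = 62 at step 4

Answer: 62 4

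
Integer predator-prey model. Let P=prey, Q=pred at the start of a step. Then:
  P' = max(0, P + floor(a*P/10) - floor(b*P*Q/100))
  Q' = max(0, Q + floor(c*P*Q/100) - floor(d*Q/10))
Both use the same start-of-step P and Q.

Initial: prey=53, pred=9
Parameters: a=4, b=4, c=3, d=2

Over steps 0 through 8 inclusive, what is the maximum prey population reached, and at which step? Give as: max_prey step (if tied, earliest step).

Answer: 55 1

Derivation:
Step 1: prey: 53+21-19=55; pred: 9+14-1=22
Step 2: prey: 55+22-48=29; pred: 22+36-4=54
Step 3: prey: 29+11-62=0; pred: 54+46-10=90
Step 4: prey: 0+0-0=0; pred: 90+0-18=72
Step 5: prey: 0+0-0=0; pred: 72+0-14=58
Step 6: prey: 0+0-0=0; pred: 58+0-11=47
Step 7: prey: 0+0-0=0; pred: 47+0-9=38
Step 8: prey: 0+0-0=0; pred: 38+0-7=31
Max prey = 55 at step 1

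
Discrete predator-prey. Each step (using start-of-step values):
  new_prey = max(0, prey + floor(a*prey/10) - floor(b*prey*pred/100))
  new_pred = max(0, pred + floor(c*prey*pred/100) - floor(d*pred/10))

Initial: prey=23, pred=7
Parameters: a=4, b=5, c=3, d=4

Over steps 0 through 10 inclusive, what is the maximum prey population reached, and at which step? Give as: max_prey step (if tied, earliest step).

Answer: 24 1

Derivation:
Step 1: prey: 23+9-8=24; pred: 7+4-2=9
Step 2: prey: 24+9-10=23; pred: 9+6-3=12
Step 3: prey: 23+9-13=19; pred: 12+8-4=16
Step 4: prey: 19+7-15=11; pred: 16+9-6=19
Step 5: prey: 11+4-10=5; pred: 19+6-7=18
Step 6: prey: 5+2-4=3; pred: 18+2-7=13
Step 7: prey: 3+1-1=3; pred: 13+1-5=9
Step 8: prey: 3+1-1=3; pred: 9+0-3=6
Step 9: prey: 3+1-0=4; pred: 6+0-2=4
Step 10: prey: 4+1-0=5; pred: 4+0-1=3
Max prey = 24 at step 1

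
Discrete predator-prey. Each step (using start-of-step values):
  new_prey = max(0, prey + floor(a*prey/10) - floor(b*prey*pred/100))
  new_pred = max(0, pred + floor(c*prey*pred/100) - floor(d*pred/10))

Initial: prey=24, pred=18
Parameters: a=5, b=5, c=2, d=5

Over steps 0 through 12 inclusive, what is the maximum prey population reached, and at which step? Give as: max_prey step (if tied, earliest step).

Answer: 124 12

Derivation:
Step 1: prey: 24+12-21=15; pred: 18+8-9=17
Step 2: prey: 15+7-12=10; pred: 17+5-8=14
Step 3: prey: 10+5-7=8; pred: 14+2-7=9
Step 4: prey: 8+4-3=9; pred: 9+1-4=6
Step 5: prey: 9+4-2=11; pred: 6+1-3=4
Step 6: prey: 11+5-2=14; pred: 4+0-2=2
Step 7: prey: 14+7-1=20; pred: 2+0-1=1
Step 8: prey: 20+10-1=29; pred: 1+0-0=1
Step 9: prey: 29+14-1=42; pred: 1+0-0=1
Step 10: prey: 42+21-2=61; pred: 1+0-0=1
Step 11: prey: 61+30-3=88; pred: 1+1-0=2
Step 12: prey: 88+44-8=124; pred: 2+3-1=4
Max prey = 124 at step 12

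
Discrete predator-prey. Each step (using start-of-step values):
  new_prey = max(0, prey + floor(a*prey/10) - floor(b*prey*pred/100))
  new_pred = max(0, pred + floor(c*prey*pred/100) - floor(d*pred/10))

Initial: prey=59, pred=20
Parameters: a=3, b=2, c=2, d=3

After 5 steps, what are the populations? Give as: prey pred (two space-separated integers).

Answer: 0 42

Derivation:
Step 1: prey: 59+17-23=53; pred: 20+23-6=37
Step 2: prey: 53+15-39=29; pred: 37+39-11=65
Step 3: prey: 29+8-37=0; pred: 65+37-19=83
Step 4: prey: 0+0-0=0; pred: 83+0-24=59
Step 5: prey: 0+0-0=0; pred: 59+0-17=42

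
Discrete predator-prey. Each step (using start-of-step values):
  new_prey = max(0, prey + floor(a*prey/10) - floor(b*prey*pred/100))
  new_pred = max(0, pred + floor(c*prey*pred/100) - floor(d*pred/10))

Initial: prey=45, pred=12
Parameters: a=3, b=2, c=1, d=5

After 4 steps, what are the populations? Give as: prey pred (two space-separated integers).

Answer: 60 12

Derivation:
Step 1: prey: 45+13-10=48; pred: 12+5-6=11
Step 2: prey: 48+14-10=52; pred: 11+5-5=11
Step 3: prey: 52+15-11=56; pred: 11+5-5=11
Step 4: prey: 56+16-12=60; pred: 11+6-5=12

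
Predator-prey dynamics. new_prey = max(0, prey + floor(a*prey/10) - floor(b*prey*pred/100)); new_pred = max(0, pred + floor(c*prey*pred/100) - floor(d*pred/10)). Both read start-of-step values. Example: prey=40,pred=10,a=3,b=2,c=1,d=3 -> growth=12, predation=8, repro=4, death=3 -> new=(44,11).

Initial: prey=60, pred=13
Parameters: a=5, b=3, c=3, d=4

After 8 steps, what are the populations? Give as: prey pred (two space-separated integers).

Step 1: prey: 60+30-23=67; pred: 13+23-5=31
Step 2: prey: 67+33-62=38; pred: 31+62-12=81
Step 3: prey: 38+19-92=0; pred: 81+92-32=141
Step 4: prey: 0+0-0=0; pred: 141+0-56=85
Step 5: prey: 0+0-0=0; pred: 85+0-34=51
Step 6: prey: 0+0-0=0; pred: 51+0-20=31
Step 7: prey: 0+0-0=0; pred: 31+0-12=19
Step 8: prey: 0+0-0=0; pred: 19+0-7=12

Answer: 0 12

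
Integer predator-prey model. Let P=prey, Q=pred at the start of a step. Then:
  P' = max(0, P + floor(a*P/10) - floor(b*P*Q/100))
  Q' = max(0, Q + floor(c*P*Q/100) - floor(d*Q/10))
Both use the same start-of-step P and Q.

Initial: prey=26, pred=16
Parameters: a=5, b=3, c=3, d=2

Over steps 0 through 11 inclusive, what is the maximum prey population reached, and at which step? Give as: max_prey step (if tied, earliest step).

Step 1: prey: 26+13-12=27; pred: 16+12-3=25
Step 2: prey: 27+13-20=20; pred: 25+20-5=40
Step 3: prey: 20+10-24=6; pred: 40+24-8=56
Step 4: prey: 6+3-10=0; pred: 56+10-11=55
Step 5: prey: 0+0-0=0; pred: 55+0-11=44
Step 6: prey: 0+0-0=0; pred: 44+0-8=36
Step 7: prey: 0+0-0=0; pred: 36+0-7=29
Step 8: prey: 0+0-0=0; pred: 29+0-5=24
Step 9: prey: 0+0-0=0; pred: 24+0-4=20
Step 10: prey: 0+0-0=0; pred: 20+0-4=16
Step 11: prey: 0+0-0=0; pred: 16+0-3=13
Max prey = 27 at step 1

Answer: 27 1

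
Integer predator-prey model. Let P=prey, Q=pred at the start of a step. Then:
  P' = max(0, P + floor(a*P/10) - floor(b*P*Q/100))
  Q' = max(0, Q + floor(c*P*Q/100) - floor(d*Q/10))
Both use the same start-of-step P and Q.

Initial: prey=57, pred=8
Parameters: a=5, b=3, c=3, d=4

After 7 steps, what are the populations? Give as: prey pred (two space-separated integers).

Step 1: prey: 57+28-13=72; pred: 8+13-3=18
Step 2: prey: 72+36-38=70; pred: 18+38-7=49
Step 3: prey: 70+35-102=3; pred: 49+102-19=132
Step 4: prey: 3+1-11=0; pred: 132+11-52=91
Step 5: prey: 0+0-0=0; pred: 91+0-36=55
Step 6: prey: 0+0-0=0; pred: 55+0-22=33
Step 7: prey: 0+0-0=0; pred: 33+0-13=20

Answer: 0 20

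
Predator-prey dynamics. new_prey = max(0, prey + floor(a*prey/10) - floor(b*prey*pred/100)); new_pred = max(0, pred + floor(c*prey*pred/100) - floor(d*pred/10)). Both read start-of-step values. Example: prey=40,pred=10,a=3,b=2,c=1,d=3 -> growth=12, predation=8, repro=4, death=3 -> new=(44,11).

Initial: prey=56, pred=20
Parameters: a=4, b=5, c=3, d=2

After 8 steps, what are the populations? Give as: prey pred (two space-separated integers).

Answer: 0 20

Derivation:
Step 1: prey: 56+22-56=22; pred: 20+33-4=49
Step 2: prey: 22+8-53=0; pred: 49+32-9=72
Step 3: prey: 0+0-0=0; pred: 72+0-14=58
Step 4: prey: 0+0-0=0; pred: 58+0-11=47
Step 5: prey: 0+0-0=0; pred: 47+0-9=38
Step 6: prey: 0+0-0=0; pred: 38+0-7=31
Step 7: prey: 0+0-0=0; pred: 31+0-6=25
Step 8: prey: 0+0-0=0; pred: 25+0-5=20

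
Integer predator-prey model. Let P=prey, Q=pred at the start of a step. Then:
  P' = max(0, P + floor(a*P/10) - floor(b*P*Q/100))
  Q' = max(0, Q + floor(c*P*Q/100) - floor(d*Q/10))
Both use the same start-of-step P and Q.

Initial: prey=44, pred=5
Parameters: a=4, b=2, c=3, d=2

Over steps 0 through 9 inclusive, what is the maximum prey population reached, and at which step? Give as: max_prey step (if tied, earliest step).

Step 1: prey: 44+17-4=57; pred: 5+6-1=10
Step 2: prey: 57+22-11=68; pred: 10+17-2=25
Step 3: prey: 68+27-34=61; pred: 25+51-5=71
Step 4: prey: 61+24-86=0; pred: 71+129-14=186
Step 5: prey: 0+0-0=0; pred: 186+0-37=149
Step 6: prey: 0+0-0=0; pred: 149+0-29=120
Step 7: prey: 0+0-0=0; pred: 120+0-24=96
Step 8: prey: 0+0-0=0; pred: 96+0-19=77
Step 9: prey: 0+0-0=0; pred: 77+0-15=62
Max prey = 68 at step 2

Answer: 68 2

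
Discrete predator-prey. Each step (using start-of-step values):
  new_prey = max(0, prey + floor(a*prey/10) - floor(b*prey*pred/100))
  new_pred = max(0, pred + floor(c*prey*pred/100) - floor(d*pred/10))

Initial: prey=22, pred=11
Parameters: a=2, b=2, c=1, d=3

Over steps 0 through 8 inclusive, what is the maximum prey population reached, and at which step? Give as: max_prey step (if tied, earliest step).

Answer: 31 8

Derivation:
Step 1: prey: 22+4-4=22; pred: 11+2-3=10
Step 2: prey: 22+4-4=22; pred: 10+2-3=9
Step 3: prey: 22+4-3=23; pred: 9+1-2=8
Step 4: prey: 23+4-3=24; pred: 8+1-2=7
Step 5: prey: 24+4-3=25; pred: 7+1-2=6
Step 6: prey: 25+5-3=27; pred: 6+1-1=6
Step 7: prey: 27+5-3=29; pred: 6+1-1=6
Step 8: prey: 29+5-3=31; pred: 6+1-1=6
Max prey = 31 at step 8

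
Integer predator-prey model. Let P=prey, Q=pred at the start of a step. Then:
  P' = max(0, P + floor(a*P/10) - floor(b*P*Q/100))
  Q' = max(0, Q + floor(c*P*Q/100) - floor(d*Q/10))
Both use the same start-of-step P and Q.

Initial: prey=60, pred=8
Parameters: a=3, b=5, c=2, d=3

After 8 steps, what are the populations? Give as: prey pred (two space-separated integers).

Step 1: prey: 60+18-24=54; pred: 8+9-2=15
Step 2: prey: 54+16-40=30; pred: 15+16-4=27
Step 3: prey: 30+9-40=0; pred: 27+16-8=35
Step 4: prey: 0+0-0=0; pred: 35+0-10=25
Step 5: prey: 0+0-0=0; pred: 25+0-7=18
Step 6: prey: 0+0-0=0; pred: 18+0-5=13
Step 7: prey: 0+0-0=0; pred: 13+0-3=10
Step 8: prey: 0+0-0=0; pred: 10+0-3=7

Answer: 0 7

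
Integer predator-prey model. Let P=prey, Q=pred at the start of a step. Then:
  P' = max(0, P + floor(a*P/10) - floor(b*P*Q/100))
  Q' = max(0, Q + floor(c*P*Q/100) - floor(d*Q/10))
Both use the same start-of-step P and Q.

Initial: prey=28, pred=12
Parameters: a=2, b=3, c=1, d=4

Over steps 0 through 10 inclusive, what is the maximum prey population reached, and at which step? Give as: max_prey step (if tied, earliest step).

Step 1: prey: 28+5-10=23; pred: 12+3-4=11
Step 2: prey: 23+4-7=20; pred: 11+2-4=9
Step 3: prey: 20+4-5=19; pred: 9+1-3=7
Step 4: prey: 19+3-3=19; pred: 7+1-2=6
Step 5: prey: 19+3-3=19; pred: 6+1-2=5
Step 6: prey: 19+3-2=20; pred: 5+0-2=3
Step 7: prey: 20+4-1=23; pred: 3+0-1=2
Step 8: prey: 23+4-1=26; pred: 2+0-0=2
Step 9: prey: 26+5-1=30; pred: 2+0-0=2
Step 10: prey: 30+6-1=35; pred: 2+0-0=2
Max prey = 35 at step 10

Answer: 35 10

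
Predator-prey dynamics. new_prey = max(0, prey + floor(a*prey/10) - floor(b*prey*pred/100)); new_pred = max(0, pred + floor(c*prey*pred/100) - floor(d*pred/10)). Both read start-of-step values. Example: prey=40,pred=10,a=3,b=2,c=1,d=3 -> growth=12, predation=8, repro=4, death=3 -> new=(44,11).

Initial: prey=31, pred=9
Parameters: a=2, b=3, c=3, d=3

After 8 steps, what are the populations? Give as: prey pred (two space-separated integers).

Step 1: prey: 31+6-8=29; pred: 9+8-2=15
Step 2: prey: 29+5-13=21; pred: 15+13-4=24
Step 3: prey: 21+4-15=10; pred: 24+15-7=32
Step 4: prey: 10+2-9=3; pred: 32+9-9=32
Step 5: prey: 3+0-2=1; pred: 32+2-9=25
Step 6: prey: 1+0-0=1; pred: 25+0-7=18
Step 7: prey: 1+0-0=1; pred: 18+0-5=13
Step 8: prey: 1+0-0=1; pred: 13+0-3=10

Answer: 1 10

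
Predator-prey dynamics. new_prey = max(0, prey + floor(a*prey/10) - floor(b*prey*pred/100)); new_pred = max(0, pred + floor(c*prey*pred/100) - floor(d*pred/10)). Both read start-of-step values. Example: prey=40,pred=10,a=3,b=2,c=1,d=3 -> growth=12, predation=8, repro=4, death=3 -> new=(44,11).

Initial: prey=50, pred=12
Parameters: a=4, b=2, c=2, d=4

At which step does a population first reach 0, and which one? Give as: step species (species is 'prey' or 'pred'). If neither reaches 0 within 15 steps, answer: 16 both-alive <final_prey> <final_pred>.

Answer: 5 prey

Derivation:
Step 1: prey: 50+20-12=58; pred: 12+12-4=20
Step 2: prey: 58+23-23=58; pred: 20+23-8=35
Step 3: prey: 58+23-40=41; pred: 35+40-14=61
Step 4: prey: 41+16-50=7; pred: 61+50-24=87
Step 5: prey: 7+2-12=0; pred: 87+12-34=65
First extinction: prey at step 5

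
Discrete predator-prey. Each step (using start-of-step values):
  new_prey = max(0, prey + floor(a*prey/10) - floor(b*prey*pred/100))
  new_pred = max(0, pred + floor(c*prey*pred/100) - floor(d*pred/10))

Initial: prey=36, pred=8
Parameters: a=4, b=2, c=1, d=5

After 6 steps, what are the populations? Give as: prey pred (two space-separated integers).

Step 1: prey: 36+14-5=45; pred: 8+2-4=6
Step 2: prey: 45+18-5=58; pred: 6+2-3=5
Step 3: prey: 58+23-5=76; pred: 5+2-2=5
Step 4: prey: 76+30-7=99; pred: 5+3-2=6
Step 5: prey: 99+39-11=127; pred: 6+5-3=8
Step 6: prey: 127+50-20=157; pred: 8+10-4=14

Answer: 157 14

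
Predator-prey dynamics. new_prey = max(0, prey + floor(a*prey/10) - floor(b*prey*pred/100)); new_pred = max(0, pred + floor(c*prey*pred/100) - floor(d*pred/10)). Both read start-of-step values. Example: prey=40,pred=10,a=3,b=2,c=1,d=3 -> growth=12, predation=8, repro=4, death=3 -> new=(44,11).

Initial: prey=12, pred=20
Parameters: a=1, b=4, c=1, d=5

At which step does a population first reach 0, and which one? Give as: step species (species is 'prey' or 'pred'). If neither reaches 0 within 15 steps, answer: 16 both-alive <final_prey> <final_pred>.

Step 1: prey: 12+1-9=4; pred: 20+2-10=12
Step 2: prey: 4+0-1=3; pred: 12+0-6=6
Step 3: prey: 3+0-0=3; pred: 6+0-3=3
Step 4: prey: 3+0-0=3; pred: 3+0-1=2
Step 5: prey: 3+0-0=3; pred: 2+0-1=1
Step 6: prey: 3+0-0=3; pred: 1+0-0=1
Steps 7-15: state stable at prey=3, pred=1 (no change)
No extinction within 15 steps

Answer: 16 both-alive 3 1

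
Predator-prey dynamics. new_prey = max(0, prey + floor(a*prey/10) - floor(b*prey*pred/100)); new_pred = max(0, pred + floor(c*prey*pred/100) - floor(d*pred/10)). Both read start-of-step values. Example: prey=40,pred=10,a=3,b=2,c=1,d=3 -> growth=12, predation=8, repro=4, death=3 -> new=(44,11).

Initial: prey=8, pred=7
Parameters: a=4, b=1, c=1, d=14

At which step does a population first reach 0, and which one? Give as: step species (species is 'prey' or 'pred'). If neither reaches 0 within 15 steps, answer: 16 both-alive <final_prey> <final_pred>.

Step 1: prey: 8+3-0=11; pred: 7+0-9=0
First extinction: pred at step 1

Answer: 1 pred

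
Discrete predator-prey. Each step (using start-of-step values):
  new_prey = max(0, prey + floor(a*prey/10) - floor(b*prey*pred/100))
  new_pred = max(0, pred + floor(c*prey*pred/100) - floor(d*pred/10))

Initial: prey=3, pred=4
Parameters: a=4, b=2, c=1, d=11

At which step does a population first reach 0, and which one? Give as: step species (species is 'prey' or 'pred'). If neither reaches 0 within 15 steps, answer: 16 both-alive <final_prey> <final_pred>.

Step 1: prey: 3+1-0=4; pred: 4+0-4=0
First extinction: pred at step 1

Answer: 1 pred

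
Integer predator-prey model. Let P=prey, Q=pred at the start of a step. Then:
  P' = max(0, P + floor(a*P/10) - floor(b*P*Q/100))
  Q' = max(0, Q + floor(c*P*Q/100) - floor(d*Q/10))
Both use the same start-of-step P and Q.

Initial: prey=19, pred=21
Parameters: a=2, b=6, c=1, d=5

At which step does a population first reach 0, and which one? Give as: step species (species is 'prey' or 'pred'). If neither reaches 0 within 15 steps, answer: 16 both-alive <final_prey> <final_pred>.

Step 1: prey: 19+3-23=0; pred: 21+3-10=14
First extinction: prey at step 1

Answer: 1 prey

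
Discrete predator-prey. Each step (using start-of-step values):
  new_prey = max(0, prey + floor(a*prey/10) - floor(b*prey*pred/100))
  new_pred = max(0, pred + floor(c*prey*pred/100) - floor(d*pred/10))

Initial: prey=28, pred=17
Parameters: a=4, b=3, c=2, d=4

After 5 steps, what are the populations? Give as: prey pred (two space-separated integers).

Step 1: prey: 28+11-14=25; pred: 17+9-6=20
Step 2: prey: 25+10-15=20; pred: 20+10-8=22
Step 3: prey: 20+8-13=15; pred: 22+8-8=22
Step 4: prey: 15+6-9=12; pred: 22+6-8=20
Step 5: prey: 12+4-7=9; pred: 20+4-8=16

Answer: 9 16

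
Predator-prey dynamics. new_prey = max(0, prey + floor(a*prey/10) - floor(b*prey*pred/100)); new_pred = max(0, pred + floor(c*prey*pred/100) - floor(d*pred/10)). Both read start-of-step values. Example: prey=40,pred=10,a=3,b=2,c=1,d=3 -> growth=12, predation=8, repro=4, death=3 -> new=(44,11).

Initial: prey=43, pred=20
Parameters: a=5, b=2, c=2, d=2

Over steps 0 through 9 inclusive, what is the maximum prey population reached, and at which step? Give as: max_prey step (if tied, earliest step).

Step 1: prey: 43+21-17=47; pred: 20+17-4=33
Step 2: prey: 47+23-31=39; pred: 33+31-6=58
Step 3: prey: 39+19-45=13; pred: 58+45-11=92
Step 4: prey: 13+6-23=0; pred: 92+23-18=97
Step 5: prey: 0+0-0=0; pred: 97+0-19=78
Step 6: prey: 0+0-0=0; pred: 78+0-15=63
Step 7: prey: 0+0-0=0; pred: 63+0-12=51
Step 8: prey: 0+0-0=0; pred: 51+0-10=41
Step 9: prey: 0+0-0=0; pred: 41+0-8=33
Max prey = 47 at step 1

Answer: 47 1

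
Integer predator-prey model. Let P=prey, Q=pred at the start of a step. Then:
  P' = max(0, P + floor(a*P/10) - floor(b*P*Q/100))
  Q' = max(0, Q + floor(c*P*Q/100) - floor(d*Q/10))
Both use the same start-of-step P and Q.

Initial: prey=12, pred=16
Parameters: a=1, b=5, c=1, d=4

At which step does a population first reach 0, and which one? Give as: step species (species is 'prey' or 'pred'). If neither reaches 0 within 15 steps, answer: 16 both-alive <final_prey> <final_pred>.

Step 1: prey: 12+1-9=4; pred: 16+1-6=11
Step 2: prey: 4+0-2=2; pred: 11+0-4=7
Step 3: prey: 2+0-0=2; pred: 7+0-2=5
Step 4: prey: 2+0-0=2; pred: 5+0-2=3
Step 5: prey: 2+0-0=2; pred: 3+0-1=2
Step 6: prey: 2+0-0=2; pred: 2+0-0=2
Steps 7-15: state stable at prey=2, pred=2 (no change)
No extinction within 15 steps

Answer: 16 both-alive 2 2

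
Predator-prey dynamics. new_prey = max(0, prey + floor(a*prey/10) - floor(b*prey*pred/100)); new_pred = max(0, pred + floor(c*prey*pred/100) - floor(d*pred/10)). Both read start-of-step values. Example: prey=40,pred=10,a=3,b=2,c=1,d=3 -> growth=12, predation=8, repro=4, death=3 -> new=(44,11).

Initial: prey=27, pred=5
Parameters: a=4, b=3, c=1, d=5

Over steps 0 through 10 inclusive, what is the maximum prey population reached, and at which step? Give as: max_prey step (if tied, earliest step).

Step 1: prey: 27+10-4=33; pred: 5+1-2=4
Step 2: prey: 33+13-3=43; pred: 4+1-2=3
Step 3: prey: 43+17-3=57; pred: 3+1-1=3
Step 4: prey: 57+22-5=74; pred: 3+1-1=3
Step 5: prey: 74+29-6=97; pred: 3+2-1=4
Step 6: prey: 97+38-11=124; pred: 4+3-2=5
Step 7: prey: 124+49-18=155; pred: 5+6-2=9
Step 8: prey: 155+62-41=176; pred: 9+13-4=18
Step 9: prey: 176+70-95=151; pred: 18+31-9=40
Step 10: prey: 151+60-181=30; pred: 40+60-20=80
Max prey = 176 at step 8

Answer: 176 8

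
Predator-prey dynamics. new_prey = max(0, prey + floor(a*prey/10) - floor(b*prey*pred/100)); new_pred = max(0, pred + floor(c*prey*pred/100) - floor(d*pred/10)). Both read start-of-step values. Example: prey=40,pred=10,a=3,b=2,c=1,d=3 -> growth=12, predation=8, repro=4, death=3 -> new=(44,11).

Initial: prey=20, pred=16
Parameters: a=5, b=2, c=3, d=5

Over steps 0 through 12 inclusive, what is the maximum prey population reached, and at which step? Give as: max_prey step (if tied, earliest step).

Answer: 31 3

Derivation:
Step 1: prey: 20+10-6=24; pred: 16+9-8=17
Step 2: prey: 24+12-8=28; pred: 17+12-8=21
Step 3: prey: 28+14-11=31; pred: 21+17-10=28
Step 4: prey: 31+15-17=29; pred: 28+26-14=40
Step 5: prey: 29+14-23=20; pred: 40+34-20=54
Step 6: prey: 20+10-21=9; pred: 54+32-27=59
Step 7: prey: 9+4-10=3; pred: 59+15-29=45
Step 8: prey: 3+1-2=2; pred: 45+4-22=27
Step 9: prey: 2+1-1=2; pred: 27+1-13=15
Step 10: prey: 2+1-0=3; pred: 15+0-7=8
Step 11: prey: 3+1-0=4; pred: 8+0-4=4
Step 12: prey: 4+2-0=6; pred: 4+0-2=2
Max prey = 31 at step 3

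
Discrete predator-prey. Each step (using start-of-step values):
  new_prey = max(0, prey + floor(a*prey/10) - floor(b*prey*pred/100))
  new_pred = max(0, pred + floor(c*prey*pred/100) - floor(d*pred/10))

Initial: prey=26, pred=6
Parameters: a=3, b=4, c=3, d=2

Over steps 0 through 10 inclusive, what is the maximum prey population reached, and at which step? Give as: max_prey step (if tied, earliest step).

Answer: 27 1

Derivation:
Step 1: prey: 26+7-6=27; pred: 6+4-1=9
Step 2: prey: 27+8-9=26; pred: 9+7-1=15
Step 3: prey: 26+7-15=18; pred: 15+11-3=23
Step 4: prey: 18+5-16=7; pred: 23+12-4=31
Step 5: prey: 7+2-8=1; pred: 31+6-6=31
Step 6: prey: 1+0-1=0; pred: 31+0-6=25
Step 7: prey: 0+0-0=0; pred: 25+0-5=20
Step 8: prey: 0+0-0=0; pred: 20+0-4=16
Step 9: prey: 0+0-0=0; pred: 16+0-3=13
Step 10: prey: 0+0-0=0; pred: 13+0-2=11
Max prey = 27 at step 1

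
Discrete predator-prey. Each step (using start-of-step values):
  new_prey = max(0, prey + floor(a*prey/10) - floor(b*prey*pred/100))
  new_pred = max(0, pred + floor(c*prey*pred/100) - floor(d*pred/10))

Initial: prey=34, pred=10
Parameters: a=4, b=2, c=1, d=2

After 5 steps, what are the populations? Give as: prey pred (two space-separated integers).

Answer: 55 32

Derivation:
Step 1: prey: 34+13-6=41; pred: 10+3-2=11
Step 2: prey: 41+16-9=48; pred: 11+4-2=13
Step 3: prey: 48+19-12=55; pred: 13+6-2=17
Step 4: prey: 55+22-18=59; pred: 17+9-3=23
Step 5: prey: 59+23-27=55; pred: 23+13-4=32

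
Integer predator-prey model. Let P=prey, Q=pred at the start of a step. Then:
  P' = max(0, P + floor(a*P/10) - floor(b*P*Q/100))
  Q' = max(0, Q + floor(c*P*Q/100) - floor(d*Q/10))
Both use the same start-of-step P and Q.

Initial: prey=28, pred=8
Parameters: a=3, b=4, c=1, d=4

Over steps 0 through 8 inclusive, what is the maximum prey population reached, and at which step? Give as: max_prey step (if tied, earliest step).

Answer: 57 8

Derivation:
Step 1: prey: 28+8-8=28; pred: 8+2-3=7
Step 2: prey: 28+8-7=29; pred: 7+1-2=6
Step 3: prey: 29+8-6=31; pred: 6+1-2=5
Step 4: prey: 31+9-6=34; pred: 5+1-2=4
Step 5: prey: 34+10-5=39; pred: 4+1-1=4
Step 6: prey: 39+11-6=44; pred: 4+1-1=4
Step 7: prey: 44+13-7=50; pred: 4+1-1=4
Step 8: prey: 50+15-8=57; pred: 4+2-1=5
Max prey = 57 at step 8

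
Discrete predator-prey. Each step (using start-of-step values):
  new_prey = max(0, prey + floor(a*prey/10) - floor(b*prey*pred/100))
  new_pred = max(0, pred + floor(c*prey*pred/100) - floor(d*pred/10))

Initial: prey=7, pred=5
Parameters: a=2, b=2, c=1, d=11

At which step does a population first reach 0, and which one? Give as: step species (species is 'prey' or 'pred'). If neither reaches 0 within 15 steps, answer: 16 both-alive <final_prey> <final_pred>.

Answer: 1 pred

Derivation:
Step 1: prey: 7+1-0=8; pred: 5+0-5=0
First extinction: pred at step 1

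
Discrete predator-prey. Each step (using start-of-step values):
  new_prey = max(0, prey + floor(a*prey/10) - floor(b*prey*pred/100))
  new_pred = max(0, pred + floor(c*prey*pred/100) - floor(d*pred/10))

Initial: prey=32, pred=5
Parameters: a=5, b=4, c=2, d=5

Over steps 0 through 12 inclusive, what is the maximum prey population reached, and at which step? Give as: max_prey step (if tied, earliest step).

Step 1: prey: 32+16-6=42; pred: 5+3-2=6
Step 2: prey: 42+21-10=53; pred: 6+5-3=8
Step 3: prey: 53+26-16=63; pred: 8+8-4=12
Step 4: prey: 63+31-30=64; pred: 12+15-6=21
Step 5: prey: 64+32-53=43; pred: 21+26-10=37
Step 6: prey: 43+21-63=1; pred: 37+31-18=50
Step 7: prey: 1+0-2=0; pred: 50+1-25=26
Step 8: prey: 0+0-0=0; pred: 26+0-13=13
Step 9: prey: 0+0-0=0; pred: 13+0-6=7
Step 10: prey: 0+0-0=0; pred: 7+0-3=4
Step 11: prey: 0+0-0=0; pred: 4+0-2=2
Step 12: prey: 0+0-0=0; pred: 2+0-1=1
Max prey = 64 at step 4

Answer: 64 4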